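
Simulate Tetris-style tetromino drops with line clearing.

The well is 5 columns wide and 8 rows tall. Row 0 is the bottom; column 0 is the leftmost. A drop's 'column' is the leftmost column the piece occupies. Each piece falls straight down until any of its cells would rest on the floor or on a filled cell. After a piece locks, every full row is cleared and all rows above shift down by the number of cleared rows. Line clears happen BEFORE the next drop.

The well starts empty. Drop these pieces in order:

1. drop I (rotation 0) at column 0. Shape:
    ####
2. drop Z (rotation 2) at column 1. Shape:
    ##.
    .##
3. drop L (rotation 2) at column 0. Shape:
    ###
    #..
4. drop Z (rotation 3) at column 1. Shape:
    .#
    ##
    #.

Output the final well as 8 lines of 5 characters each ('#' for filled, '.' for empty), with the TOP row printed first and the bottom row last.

Answer: .....
..#..
.##..
.#...
###..
###..
..##.
####.

Derivation:
Drop 1: I rot0 at col 0 lands with bottom-row=0; cleared 0 line(s) (total 0); column heights now [1 1 1 1 0], max=1
Drop 2: Z rot2 at col 1 lands with bottom-row=1; cleared 0 line(s) (total 0); column heights now [1 3 3 2 0], max=3
Drop 3: L rot2 at col 0 lands with bottom-row=2; cleared 0 line(s) (total 0); column heights now [4 4 4 2 0], max=4
Drop 4: Z rot3 at col 1 lands with bottom-row=4; cleared 0 line(s) (total 0); column heights now [4 6 7 2 0], max=7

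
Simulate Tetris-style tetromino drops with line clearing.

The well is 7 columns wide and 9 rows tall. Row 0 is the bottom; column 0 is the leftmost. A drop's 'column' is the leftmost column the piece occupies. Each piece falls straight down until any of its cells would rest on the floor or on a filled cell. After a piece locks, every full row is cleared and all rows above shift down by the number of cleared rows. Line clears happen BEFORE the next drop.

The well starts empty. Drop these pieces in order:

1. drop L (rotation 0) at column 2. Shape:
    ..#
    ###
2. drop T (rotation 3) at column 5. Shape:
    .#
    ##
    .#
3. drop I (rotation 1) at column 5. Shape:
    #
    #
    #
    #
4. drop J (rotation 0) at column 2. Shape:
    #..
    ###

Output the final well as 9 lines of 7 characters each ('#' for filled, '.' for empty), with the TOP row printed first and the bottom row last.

Drop 1: L rot0 at col 2 lands with bottom-row=0; cleared 0 line(s) (total 0); column heights now [0 0 1 1 2 0 0], max=2
Drop 2: T rot3 at col 5 lands with bottom-row=0; cleared 0 line(s) (total 0); column heights now [0 0 1 1 2 2 3], max=3
Drop 3: I rot1 at col 5 lands with bottom-row=2; cleared 0 line(s) (total 0); column heights now [0 0 1 1 2 6 3], max=6
Drop 4: J rot0 at col 2 lands with bottom-row=2; cleared 0 line(s) (total 0); column heights now [0 0 4 3 3 6 3], max=6

Answer: .......
.......
.......
.....#.
.....#.
..#..#.
..#####
....###
..###.#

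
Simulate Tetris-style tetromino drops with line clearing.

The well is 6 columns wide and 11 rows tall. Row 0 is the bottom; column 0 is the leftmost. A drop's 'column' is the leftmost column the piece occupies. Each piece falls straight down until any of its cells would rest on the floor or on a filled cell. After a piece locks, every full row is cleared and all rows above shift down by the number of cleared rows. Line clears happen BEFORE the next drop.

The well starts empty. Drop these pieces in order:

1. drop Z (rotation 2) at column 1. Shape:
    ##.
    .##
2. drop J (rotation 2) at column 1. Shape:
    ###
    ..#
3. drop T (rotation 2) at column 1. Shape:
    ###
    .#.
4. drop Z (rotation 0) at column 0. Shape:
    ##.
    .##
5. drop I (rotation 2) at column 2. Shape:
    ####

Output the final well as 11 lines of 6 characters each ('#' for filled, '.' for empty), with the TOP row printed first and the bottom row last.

Drop 1: Z rot2 at col 1 lands with bottom-row=0; cleared 0 line(s) (total 0); column heights now [0 2 2 1 0 0], max=2
Drop 2: J rot2 at col 1 lands with bottom-row=1; cleared 0 line(s) (total 0); column heights now [0 3 3 3 0 0], max=3
Drop 3: T rot2 at col 1 lands with bottom-row=3; cleared 0 line(s) (total 0); column heights now [0 5 5 5 0 0], max=5
Drop 4: Z rot0 at col 0 lands with bottom-row=5; cleared 0 line(s) (total 0); column heights now [7 7 6 5 0 0], max=7
Drop 5: I rot2 at col 2 lands with bottom-row=6; cleared 1 line(s) (total 1); column heights now [0 6 6 5 0 0], max=6

Answer: ......
......
......
......
......
.##...
.###..
..#...
.###..
.###..
..##..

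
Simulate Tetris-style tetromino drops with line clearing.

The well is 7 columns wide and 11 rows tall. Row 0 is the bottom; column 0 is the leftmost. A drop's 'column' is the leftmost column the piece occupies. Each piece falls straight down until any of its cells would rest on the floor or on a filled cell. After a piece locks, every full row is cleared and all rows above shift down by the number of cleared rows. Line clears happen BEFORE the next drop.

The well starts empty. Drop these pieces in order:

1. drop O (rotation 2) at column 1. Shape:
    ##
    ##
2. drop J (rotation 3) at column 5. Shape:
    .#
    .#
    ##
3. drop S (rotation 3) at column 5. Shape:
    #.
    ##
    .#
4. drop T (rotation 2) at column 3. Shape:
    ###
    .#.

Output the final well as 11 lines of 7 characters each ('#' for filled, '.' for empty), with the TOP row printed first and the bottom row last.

Drop 1: O rot2 at col 1 lands with bottom-row=0; cleared 0 line(s) (total 0); column heights now [0 2 2 0 0 0 0], max=2
Drop 2: J rot3 at col 5 lands with bottom-row=0; cleared 0 line(s) (total 0); column heights now [0 2 2 0 0 1 3], max=3
Drop 3: S rot3 at col 5 lands with bottom-row=3; cleared 0 line(s) (total 0); column heights now [0 2 2 0 0 6 5], max=6
Drop 4: T rot2 at col 3 lands with bottom-row=5; cleared 0 line(s) (total 0); column heights now [0 2 2 7 7 7 5], max=7

Answer: .......
.......
.......
.......
...###.
....##.
.....##
......#
......#
.##...#
.##..##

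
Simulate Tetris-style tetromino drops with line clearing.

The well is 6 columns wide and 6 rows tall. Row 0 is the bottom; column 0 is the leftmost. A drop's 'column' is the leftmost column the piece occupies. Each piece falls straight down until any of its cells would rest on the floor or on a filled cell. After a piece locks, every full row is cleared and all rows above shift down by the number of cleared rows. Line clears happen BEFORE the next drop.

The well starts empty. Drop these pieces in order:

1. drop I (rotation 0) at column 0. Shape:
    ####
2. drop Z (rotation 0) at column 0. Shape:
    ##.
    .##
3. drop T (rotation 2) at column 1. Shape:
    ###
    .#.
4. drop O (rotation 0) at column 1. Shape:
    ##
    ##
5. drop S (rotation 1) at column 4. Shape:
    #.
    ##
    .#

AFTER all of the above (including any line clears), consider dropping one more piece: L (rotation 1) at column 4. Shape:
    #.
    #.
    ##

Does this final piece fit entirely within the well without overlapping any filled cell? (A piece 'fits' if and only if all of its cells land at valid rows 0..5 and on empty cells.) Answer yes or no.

Drop 1: I rot0 at col 0 lands with bottom-row=0; cleared 0 line(s) (total 0); column heights now [1 1 1 1 0 0], max=1
Drop 2: Z rot0 at col 0 lands with bottom-row=1; cleared 0 line(s) (total 0); column heights now [3 3 2 1 0 0], max=3
Drop 3: T rot2 at col 1 lands with bottom-row=2; cleared 0 line(s) (total 0); column heights now [3 4 4 4 0 0], max=4
Drop 4: O rot0 at col 1 lands with bottom-row=4; cleared 0 line(s) (total 0); column heights now [3 6 6 4 0 0], max=6
Drop 5: S rot1 at col 4 lands with bottom-row=0; cleared 0 line(s) (total 0); column heights now [3 6 6 4 3 2], max=6
Test piece L rot1 at col 4 (width 2): heights before test = [3 6 6 4 3 2]; fits = True

Answer: yes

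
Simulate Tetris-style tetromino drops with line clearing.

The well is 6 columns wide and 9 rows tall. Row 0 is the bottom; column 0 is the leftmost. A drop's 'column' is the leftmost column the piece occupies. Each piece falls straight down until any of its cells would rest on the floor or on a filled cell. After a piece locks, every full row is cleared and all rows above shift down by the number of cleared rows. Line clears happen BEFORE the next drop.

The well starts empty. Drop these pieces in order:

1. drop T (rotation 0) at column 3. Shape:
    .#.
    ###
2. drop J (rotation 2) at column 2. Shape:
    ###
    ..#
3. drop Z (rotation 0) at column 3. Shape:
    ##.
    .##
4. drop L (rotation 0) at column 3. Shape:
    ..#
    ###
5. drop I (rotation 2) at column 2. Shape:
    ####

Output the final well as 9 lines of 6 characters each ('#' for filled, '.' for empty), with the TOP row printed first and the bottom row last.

Answer: ..####
.....#
...###
...##.
....##
..###.
....#.
....#.
...###

Derivation:
Drop 1: T rot0 at col 3 lands with bottom-row=0; cleared 0 line(s) (total 0); column heights now [0 0 0 1 2 1], max=2
Drop 2: J rot2 at col 2 lands with bottom-row=2; cleared 0 line(s) (total 0); column heights now [0 0 4 4 4 1], max=4
Drop 3: Z rot0 at col 3 lands with bottom-row=4; cleared 0 line(s) (total 0); column heights now [0 0 4 6 6 5], max=6
Drop 4: L rot0 at col 3 lands with bottom-row=6; cleared 0 line(s) (total 0); column heights now [0 0 4 7 7 8], max=8
Drop 5: I rot2 at col 2 lands with bottom-row=8; cleared 0 line(s) (total 0); column heights now [0 0 9 9 9 9], max=9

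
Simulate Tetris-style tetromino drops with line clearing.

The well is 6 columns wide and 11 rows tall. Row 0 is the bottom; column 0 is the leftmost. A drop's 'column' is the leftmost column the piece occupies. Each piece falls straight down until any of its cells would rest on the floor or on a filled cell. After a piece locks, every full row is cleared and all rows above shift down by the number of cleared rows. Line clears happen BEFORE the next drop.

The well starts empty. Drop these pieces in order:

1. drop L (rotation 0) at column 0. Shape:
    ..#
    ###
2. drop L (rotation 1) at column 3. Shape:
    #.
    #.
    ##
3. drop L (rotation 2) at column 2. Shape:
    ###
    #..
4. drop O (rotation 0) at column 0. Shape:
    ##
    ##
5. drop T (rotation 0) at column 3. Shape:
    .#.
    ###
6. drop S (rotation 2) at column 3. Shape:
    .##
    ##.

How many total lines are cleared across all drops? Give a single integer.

Drop 1: L rot0 at col 0 lands with bottom-row=0; cleared 0 line(s) (total 0); column heights now [1 1 2 0 0 0], max=2
Drop 2: L rot1 at col 3 lands with bottom-row=0; cleared 0 line(s) (total 0); column heights now [1 1 2 3 1 0], max=3
Drop 3: L rot2 at col 2 lands with bottom-row=2; cleared 0 line(s) (total 0); column heights now [1 1 4 4 4 0], max=4
Drop 4: O rot0 at col 0 lands with bottom-row=1; cleared 0 line(s) (total 0); column heights now [3 3 4 4 4 0], max=4
Drop 5: T rot0 at col 3 lands with bottom-row=4; cleared 0 line(s) (total 0); column heights now [3 3 4 5 6 5], max=6
Drop 6: S rot2 at col 3 lands with bottom-row=6; cleared 0 line(s) (total 0); column heights now [3 3 4 7 8 8], max=8

Answer: 0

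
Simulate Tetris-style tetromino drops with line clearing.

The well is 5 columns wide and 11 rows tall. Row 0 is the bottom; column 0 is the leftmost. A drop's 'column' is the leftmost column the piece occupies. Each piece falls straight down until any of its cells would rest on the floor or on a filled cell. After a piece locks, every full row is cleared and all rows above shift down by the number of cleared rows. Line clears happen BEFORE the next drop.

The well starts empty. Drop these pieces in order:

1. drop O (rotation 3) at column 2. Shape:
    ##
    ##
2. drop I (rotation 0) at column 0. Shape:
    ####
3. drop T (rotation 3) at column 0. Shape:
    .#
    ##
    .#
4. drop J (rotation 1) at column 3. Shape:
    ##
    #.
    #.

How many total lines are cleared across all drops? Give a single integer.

Answer: 0

Derivation:
Drop 1: O rot3 at col 2 lands with bottom-row=0; cleared 0 line(s) (total 0); column heights now [0 0 2 2 0], max=2
Drop 2: I rot0 at col 0 lands with bottom-row=2; cleared 0 line(s) (total 0); column heights now [3 3 3 3 0], max=3
Drop 3: T rot3 at col 0 lands with bottom-row=3; cleared 0 line(s) (total 0); column heights now [5 6 3 3 0], max=6
Drop 4: J rot1 at col 3 lands with bottom-row=3; cleared 0 line(s) (total 0); column heights now [5 6 3 6 6], max=6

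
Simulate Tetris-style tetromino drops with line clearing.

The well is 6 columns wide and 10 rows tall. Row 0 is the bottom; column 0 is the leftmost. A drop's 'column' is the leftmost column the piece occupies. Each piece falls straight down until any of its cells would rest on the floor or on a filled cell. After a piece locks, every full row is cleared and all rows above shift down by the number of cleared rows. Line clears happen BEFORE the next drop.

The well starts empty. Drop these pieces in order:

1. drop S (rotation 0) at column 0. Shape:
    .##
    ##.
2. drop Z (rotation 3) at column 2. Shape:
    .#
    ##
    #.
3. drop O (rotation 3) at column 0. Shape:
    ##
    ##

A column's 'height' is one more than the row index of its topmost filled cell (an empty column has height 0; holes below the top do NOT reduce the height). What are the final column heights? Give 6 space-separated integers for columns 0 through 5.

Drop 1: S rot0 at col 0 lands with bottom-row=0; cleared 0 line(s) (total 0); column heights now [1 2 2 0 0 0], max=2
Drop 2: Z rot3 at col 2 lands with bottom-row=2; cleared 0 line(s) (total 0); column heights now [1 2 4 5 0 0], max=5
Drop 3: O rot3 at col 0 lands with bottom-row=2; cleared 0 line(s) (total 0); column heights now [4 4 4 5 0 0], max=5

Answer: 4 4 4 5 0 0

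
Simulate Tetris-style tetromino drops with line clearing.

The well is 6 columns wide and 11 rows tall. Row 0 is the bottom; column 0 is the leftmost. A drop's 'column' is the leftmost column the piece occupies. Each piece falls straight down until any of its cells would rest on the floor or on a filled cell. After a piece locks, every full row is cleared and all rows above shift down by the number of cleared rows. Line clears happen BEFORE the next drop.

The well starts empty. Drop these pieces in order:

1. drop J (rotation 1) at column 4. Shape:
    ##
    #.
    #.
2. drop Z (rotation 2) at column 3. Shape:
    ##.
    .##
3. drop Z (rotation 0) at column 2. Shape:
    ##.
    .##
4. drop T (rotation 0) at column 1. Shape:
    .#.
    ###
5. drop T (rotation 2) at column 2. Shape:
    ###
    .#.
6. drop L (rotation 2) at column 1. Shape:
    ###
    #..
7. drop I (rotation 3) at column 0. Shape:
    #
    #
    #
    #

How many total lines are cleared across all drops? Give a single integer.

Drop 1: J rot1 at col 4 lands with bottom-row=0; cleared 0 line(s) (total 0); column heights now [0 0 0 0 3 3], max=3
Drop 2: Z rot2 at col 3 lands with bottom-row=3; cleared 0 line(s) (total 0); column heights now [0 0 0 5 5 4], max=5
Drop 3: Z rot0 at col 2 lands with bottom-row=5; cleared 0 line(s) (total 0); column heights now [0 0 7 7 6 4], max=7
Drop 4: T rot0 at col 1 lands with bottom-row=7; cleared 0 line(s) (total 0); column heights now [0 8 9 8 6 4], max=9
Drop 5: T rot2 at col 2 lands with bottom-row=8; cleared 0 line(s) (total 0); column heights now [0 8 10 10 10 4], max=10
Drop 6: L rot2 at col 1 lands with bottom-row=9; cleared 0 line(s) (total 0); column heights now [0 11 11 11 10 4], max=11
Drop 7: I rot3 at col 0 lands with bottom-row=0; cleared 0 line(s) (total 0); column heights now [4 11 11 11 10 4], max=11

Answer: 0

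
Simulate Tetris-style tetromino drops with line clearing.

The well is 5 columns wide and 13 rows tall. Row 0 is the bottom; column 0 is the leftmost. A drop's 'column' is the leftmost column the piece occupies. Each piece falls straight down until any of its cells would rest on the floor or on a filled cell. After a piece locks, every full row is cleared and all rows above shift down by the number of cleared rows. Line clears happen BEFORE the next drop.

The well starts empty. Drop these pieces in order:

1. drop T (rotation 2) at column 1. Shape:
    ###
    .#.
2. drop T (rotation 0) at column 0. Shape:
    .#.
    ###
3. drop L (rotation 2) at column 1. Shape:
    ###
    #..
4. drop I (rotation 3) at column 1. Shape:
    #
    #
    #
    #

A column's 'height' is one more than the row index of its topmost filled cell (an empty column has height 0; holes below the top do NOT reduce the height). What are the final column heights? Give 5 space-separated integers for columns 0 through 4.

Answer: 3 10 6 6 0

Derivation:
Drop 1: T rot2 at col 1 lands with bottom-row=0; cleared 0 line(s) (total 0); column heights now [0 2 2 2 0], max=2
Drop 2: T rot0 at col 0 lands with bottom-row=2; cleared 0 line(s) (total 0); column heights now [3 4 3 2 0], max=4
Drop 3: L rot2 at col 1 lands with bottom-row=4; cleared 0 line(s) (total 0); column heights now [3 6 6 6 0], max=6
Drop 4: I rot3 at col 1 lands with bottom-row=6; cleared 0 line(s) (total 0); column heights now [3 10 6 6 0], max=10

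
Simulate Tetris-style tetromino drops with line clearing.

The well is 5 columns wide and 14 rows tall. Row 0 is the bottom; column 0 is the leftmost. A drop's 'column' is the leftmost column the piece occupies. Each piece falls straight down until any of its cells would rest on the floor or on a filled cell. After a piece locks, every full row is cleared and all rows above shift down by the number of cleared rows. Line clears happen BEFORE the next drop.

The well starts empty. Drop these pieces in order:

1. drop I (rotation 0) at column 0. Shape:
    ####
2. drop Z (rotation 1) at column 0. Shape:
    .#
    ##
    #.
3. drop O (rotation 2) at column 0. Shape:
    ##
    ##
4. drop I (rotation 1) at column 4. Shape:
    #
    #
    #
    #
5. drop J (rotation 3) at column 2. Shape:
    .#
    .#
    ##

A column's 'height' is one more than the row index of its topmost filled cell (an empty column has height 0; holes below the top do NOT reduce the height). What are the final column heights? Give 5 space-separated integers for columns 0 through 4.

Drop 1: I rot0 at col 0 lands with bottom-row=0; cleared 0 line(s) (total 0); column heights now [1 1 1 1 0], max=1
Drop 2: Z rot1 at col 0 lands with bottom-row=1; cleared 0 line(s) (total 0); column heights now [3 4 1 1 0], max=4
Drop 3: O rot2 at col 0 lands with bottom-row=4; cleared 0 line(s) (total 0); column heights now [6 6 1 1 0], max=6
Drop 4: I rot1 at col 4 lands with bottom-row=0; cleared 1 line(s) (total 1); column heights now [5 5 0 0 3], max=5
Drop 5: J rot3 at col 2 lands with bottom-row=0; cleared 0 line(s) (total 1); column heights now [5 5 1 3 3], max=5

Answer: 5 5 1 3 3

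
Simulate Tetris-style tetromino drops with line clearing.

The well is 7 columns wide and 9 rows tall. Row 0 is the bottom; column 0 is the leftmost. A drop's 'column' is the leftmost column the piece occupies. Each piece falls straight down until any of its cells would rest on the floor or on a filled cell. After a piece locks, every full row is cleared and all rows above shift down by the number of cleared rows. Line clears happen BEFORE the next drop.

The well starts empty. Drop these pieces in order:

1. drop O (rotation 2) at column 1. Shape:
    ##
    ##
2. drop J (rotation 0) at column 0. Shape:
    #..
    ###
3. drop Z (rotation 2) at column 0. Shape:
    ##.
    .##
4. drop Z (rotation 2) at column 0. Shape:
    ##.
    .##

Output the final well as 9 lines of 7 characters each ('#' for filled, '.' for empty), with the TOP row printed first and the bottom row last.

Drop 1: O rot2 at col 1 lands with bottom-row=0; cleared 0 line(s) (total 0); column heights now [0 2 2 0 0 0 0], max=2
Drop 2: J rot0 at col 0 lands with bottom-row=2; cleared 0 line(s) (total 0); column heights now [4 3 3 0 0 0 0], max=4
Drop 3: Z rot2 at col 0 lands with bottom-row=3; cleared 0 line(s) (total 0); column heights now [5 5 4 0 0 0 0], max=5
Drop 4: Z rot2 at col 0 lands with bottom-row=5; cleared 0 line(s) (total 0); column heights now [7 7 6 0 0 0 0], max=7

Answer: .......
.......
##.....
.##....
##.....
###....
###....
.##....
.##....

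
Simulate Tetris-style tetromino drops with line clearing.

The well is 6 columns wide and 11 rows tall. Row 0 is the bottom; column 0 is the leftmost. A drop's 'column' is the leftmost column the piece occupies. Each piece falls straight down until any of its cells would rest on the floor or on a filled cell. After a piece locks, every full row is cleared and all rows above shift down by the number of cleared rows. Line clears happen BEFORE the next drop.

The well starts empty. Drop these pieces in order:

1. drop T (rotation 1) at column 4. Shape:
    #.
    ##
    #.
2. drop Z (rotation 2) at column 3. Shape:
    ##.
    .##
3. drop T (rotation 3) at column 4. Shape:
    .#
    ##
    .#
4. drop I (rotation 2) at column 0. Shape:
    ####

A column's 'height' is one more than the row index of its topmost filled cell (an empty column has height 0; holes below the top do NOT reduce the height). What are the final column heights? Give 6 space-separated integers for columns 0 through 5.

Answer: 0 0 0 5 5 6

Derivation:
Drop 1: T rot1 at col 4 lands with bottom-row=0; cleared 0 line(s) (total 0); column heights now [0 0 0 0 3 2], max=3
Drop 2: Z rot2 at col 3 lands with bottom-row=3; cleared 0 line(s) (total 0); column heights now [0 0 0 5 5 4], max=5
Drop 3: T rot3 at col 4 lands with bottom-row=4; cleared 0 line(s) (total 0); column heights now [0 0 0 5 6 7], max=7
Drop 4: I rot2 at col 0 lands with bottom-row=5; cleared 1 line(s) (total 1); column heights now [0 0 0 5 5 6], max=6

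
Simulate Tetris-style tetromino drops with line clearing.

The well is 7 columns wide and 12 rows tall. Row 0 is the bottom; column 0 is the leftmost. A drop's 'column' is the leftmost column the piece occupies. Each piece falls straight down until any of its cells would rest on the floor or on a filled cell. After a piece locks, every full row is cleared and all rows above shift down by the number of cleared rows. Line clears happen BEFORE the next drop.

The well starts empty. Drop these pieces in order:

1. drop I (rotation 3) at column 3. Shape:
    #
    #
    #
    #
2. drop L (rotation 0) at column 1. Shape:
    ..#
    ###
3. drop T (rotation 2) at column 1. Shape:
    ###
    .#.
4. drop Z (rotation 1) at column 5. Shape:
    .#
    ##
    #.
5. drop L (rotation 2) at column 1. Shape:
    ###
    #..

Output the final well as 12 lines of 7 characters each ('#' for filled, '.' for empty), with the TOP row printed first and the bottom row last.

Drop 1: I rot3 at col 3 lands with bottom-row=0; cleared 0 line(s) (total 0); column heights now [0 0 0 4 0 0 0], max=4
Drop 2: L rot0 at col 1 lands with bottom-row=4; cleared 0 line(s) (total 0); column heights now [0 5 5 6 0 0 0], max=6
Drop 3: T rot2 at col 1 lands with bottom-row=5; cleared 0 line(s) (total 0); column heights now [0 7 7 7 0 0 0], max=7
Drop 4: Z rot1 at col 5 lands with bottom-row=0; cleared 0 line(s) (total 0); column heights now [0 7 7 7 0 2 3], max=7
Drop 5: L rot2 at col 1 lands with bottom-row=7; cleared 0 line(s) (total 0); column heights now [0 9 9 9 0 2 3], max=9

Answer: .......
.......
.......
.###...
.#.....
.###...
..##...
.###...
...#...
...#..#
...#.##
...#.#.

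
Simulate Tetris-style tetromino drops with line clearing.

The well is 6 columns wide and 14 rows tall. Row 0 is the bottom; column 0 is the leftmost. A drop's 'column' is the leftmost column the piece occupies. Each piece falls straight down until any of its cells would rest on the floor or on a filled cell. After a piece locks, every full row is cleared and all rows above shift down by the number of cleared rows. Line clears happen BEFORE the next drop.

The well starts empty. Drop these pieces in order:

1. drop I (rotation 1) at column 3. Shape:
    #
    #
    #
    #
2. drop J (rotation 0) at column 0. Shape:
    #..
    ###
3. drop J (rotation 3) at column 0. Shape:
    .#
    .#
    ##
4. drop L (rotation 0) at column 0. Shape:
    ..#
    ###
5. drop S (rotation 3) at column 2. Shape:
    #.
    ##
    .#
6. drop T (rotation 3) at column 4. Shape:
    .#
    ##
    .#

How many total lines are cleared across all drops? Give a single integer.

Drop 1: I rot1 at col 3 lands with bottom-row=0; cleared 0 line(s) (total 0); column heights now [0 0 0 4 0 0], max=4
Drop 2: J rot0 at col 0 lands with bottom-row=0; cleared 0 line(s) (total 0); column heights now [2 1 1 4 0 0], max=4
Drop 3: J rot3 at col 0 lands with bottom-row=2; cleared 0 line(s) (total 0); column heights now [3 5 1 4 0 0], max=5
Drop 4: L rot0 at col 0 lands with bottom-row=5; cleared 0 line(s) (total 0); column heights now [6 6 7 4 0 0], max=7
Drop 5: S rot3 at col 2 lands with bottom-row=6; cleared 0 line(s) (total 0); column heights now [6 6 9 8 0 0], max=9
Drop 6: T rot3 at col 4 lands with bottom-row=0; cleared 0 line(s) (total 0); column heights now [6 6 9 8 2 3], max=9

Answer: 0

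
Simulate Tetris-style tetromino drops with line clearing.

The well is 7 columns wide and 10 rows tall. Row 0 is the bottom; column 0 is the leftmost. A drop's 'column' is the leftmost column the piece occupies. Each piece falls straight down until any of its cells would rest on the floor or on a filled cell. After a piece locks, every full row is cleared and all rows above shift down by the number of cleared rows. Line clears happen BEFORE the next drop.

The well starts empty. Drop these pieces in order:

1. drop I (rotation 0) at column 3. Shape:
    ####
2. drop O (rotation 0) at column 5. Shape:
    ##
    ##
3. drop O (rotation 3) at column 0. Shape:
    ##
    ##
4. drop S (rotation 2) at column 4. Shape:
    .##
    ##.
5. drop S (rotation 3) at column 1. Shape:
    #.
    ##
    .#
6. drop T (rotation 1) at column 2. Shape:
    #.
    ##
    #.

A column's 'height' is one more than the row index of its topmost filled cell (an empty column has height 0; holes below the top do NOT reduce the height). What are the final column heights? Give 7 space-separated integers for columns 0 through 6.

Answer: 2 4 6 5 4 5 5

Derivation:
Drop 1: I rot0 at col 3 lands with bottom-row=0; cleared 0 line(s) (total 0); column heights now [0 0 0 1 1 1 1], max=1
Drop 2: O rot0 at col 5 lands with bottom-row=1; cleared 0 line(s) (total 0); column heights now [0 0 0 1 1 3 3], max=3
Drop 3: O rot3 at col 0 lands with bottom-row=0; cleared 0 line(s) (total 0); column heights now [2 2 0 1 1 3 3], max=3
Drop 4: S rot2 at col 4 lands with bottom-row=3; cleared 0 line(s) (total 0); column heights now [2 2 0 1 4 5 5], max=5
Drop 5: S rot3 at col 1 lands with bottom-row=1; cleared 0 line(s) (total 0); column heights now [2 4 3 1 4 5 5], max=5
Drop 6: T rot1 at col 2 lands with bottom-row=3; cleared 0 line(s) (total 0); column heights now [2 4 6 5 4 5 5], max=6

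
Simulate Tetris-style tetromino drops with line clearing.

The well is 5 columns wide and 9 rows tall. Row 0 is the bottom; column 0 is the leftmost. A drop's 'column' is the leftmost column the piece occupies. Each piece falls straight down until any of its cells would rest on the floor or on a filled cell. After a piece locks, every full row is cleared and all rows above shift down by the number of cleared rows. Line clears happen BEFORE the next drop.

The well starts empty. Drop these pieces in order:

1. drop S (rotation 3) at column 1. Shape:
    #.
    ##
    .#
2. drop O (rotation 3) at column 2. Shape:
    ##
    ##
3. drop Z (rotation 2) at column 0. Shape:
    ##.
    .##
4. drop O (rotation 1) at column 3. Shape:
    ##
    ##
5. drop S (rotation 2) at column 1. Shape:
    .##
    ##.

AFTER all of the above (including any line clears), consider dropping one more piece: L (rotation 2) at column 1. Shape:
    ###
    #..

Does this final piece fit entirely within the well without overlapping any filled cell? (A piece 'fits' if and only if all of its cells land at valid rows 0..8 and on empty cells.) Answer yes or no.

Answer: yes

Derivation:
Drop 1: S rot3 at col 1 lands with bottom-row=0; cleared 0 line(s) (total 0); column heights now [0 3 2 0 0], max=3
Drop 2: O rot3 at col 2 lands with bottom-row=2; cleared 0 line(s) (total 0); column heights now [0 3 4 4 0], max=4
Drop 3: Z rot2 at col 0 lands with bottom-row=4; cleared 0 line(s) (total 0); column heights now [6 6 5 4 0], max=6
Drop 4: O rot1 at col 3 lands with bottom-row=4; cleared 0 line(s) (total 0); column heights now [6 6 5 6 6], max=6
Drop 5: S rot2 at col 1 lands with bottom-row=6; cleared 0 line(s) (total 0); column heights now [6 7 8 8 6], max=8
Test piece L rot2 at col 1 (width 3): heights before test = [6 7 8 8 6]; fits = True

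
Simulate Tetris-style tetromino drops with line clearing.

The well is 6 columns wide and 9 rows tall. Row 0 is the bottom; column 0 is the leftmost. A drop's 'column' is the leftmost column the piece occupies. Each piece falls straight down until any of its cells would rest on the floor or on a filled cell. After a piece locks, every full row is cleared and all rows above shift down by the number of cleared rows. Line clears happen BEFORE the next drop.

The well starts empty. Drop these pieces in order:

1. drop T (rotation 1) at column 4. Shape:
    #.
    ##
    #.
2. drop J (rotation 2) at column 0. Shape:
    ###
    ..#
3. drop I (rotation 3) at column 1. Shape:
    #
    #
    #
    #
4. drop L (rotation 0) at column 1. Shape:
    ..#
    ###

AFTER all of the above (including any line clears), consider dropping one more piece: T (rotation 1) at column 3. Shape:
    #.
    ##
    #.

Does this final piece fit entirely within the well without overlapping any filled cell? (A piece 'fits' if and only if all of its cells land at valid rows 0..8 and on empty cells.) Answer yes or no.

Answer: no

Derivation:
Drop 1: T rot1 at col 4 lands with bottom-row=0; cleared 0 line(s) (total 0); column heights now [0 0 0 0 3 2], max=3
Drop 2: J rot2 at col 0 lands with bottom-row=0; cleared 0 line(s) (total 0); column heights now [2 2 2 0 3 2], max=3
Drop 3: I rot3 at col 1 lands with bottom-row=2; cleared 0 line(s) (total 0); column heights now [2 6 2 0 3 2], max=6
Drop 4: L rot0 at col 1 lands with bottom-row=6; cleared 0 line(s) (total 0); column heights now [2 7 7 8 3 2], max=8
Test piece T rot1 at col 3 (width 2): heights before test = [2 7 7 8 3 2]; fits = False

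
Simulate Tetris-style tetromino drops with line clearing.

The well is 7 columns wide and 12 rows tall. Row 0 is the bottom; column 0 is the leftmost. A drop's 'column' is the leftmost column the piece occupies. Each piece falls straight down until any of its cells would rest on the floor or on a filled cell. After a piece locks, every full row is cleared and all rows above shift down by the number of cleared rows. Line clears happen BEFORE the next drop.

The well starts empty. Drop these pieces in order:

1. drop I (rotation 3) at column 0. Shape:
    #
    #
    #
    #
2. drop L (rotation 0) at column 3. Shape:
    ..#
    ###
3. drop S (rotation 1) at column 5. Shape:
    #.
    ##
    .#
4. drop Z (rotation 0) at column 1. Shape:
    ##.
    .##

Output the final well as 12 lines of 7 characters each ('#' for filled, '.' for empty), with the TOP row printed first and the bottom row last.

Drop 1: I rot3 at col 0 lands with bottom-row=0; cleared 0 line(s) (total 0); column heights now [4 0 0 0 0 0 0], max=4
Drop 2: L rot0 at col 3 lands with bottom-row=0; cleared 0 line(s) (total 0); column heights now [4 0 0 1 1 2 0], max=4
Drop 3: S rot1 at col 5 lands with bottom-row=1; cleared 0 line(s) (total 0); column heights now [4 0 0 1 1 4 3], max=4
Drop 4: Z rot0 at col 1 lands with bottom-row=1; cleared 0 line(s) (total 0); column heights now [4 3 3 2 1 4 3], max=4

Answer: .......
.......
.......
.......
.......
.......
.......
.......
#....#.
###..##
#.##.##
#..###.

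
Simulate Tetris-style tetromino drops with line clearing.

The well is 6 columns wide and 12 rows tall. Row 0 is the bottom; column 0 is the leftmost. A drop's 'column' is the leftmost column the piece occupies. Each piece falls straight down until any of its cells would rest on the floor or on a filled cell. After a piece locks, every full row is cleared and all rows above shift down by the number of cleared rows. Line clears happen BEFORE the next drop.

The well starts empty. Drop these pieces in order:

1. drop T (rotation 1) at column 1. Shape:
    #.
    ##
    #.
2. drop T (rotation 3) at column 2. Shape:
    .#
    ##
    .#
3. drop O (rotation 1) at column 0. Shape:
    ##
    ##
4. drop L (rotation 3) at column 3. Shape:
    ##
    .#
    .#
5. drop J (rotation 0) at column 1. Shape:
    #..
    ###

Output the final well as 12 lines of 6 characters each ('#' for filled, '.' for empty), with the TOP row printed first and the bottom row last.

Answer: ......
......
......
......
......
.#....
.###..
##.##.
##.##.
.####.
.###..
.#....

Derivation:
Drop 1: T rot1 at col 1 lands with bottom-row=0; cleared 0 line(s) (total 0); column heights now [0 3 2 0 0 0], max=3
Drop 2: T rot3 at col 2 lands with bottom-row=1; cleared 0 line(s) (total 0); column heights now [0 3 3 4 0 0], max=4
Drop 3: O rot1 at col 0 lands with bottom-row=3; cleared 0 line(s) (total 0); column heights now [5 5 3 4 0 0], max=5
Drop 4: L rot3 at col 3 lands with bottom-row=2; cleared 0 line(s) (total 0); column heights now [5 5 3 5 5 0], max=5
Drop 5: J rot0 at col 1 lands with bottom-row=5; cleared 0 line(s) (total 0); column heights now [5 7 6 6 5 0], max=7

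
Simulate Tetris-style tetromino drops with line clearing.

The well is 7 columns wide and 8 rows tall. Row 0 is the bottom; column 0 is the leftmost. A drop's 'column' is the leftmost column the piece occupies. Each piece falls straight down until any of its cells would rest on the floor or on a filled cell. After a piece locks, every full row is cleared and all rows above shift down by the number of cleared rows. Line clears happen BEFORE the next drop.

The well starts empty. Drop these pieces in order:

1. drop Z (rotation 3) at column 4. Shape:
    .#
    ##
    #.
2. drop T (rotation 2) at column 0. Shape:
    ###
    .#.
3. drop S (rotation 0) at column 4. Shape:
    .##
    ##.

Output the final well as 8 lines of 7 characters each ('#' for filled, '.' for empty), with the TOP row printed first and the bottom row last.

Answer: .......
.......
.......
.....##
....##.
.....#.
###.##.
.#..#..

Derivation:
Drop 1: Z rot3 at col 4 lands with bottom-row=0; cleared 0 line(s) (total 0); column heights now [0 0 0 0 2 3 0], max=3
Drop 2: T rot2 at col 0 lands with bottom-row=0; cleared 0 line(s) (total 0); column heights now [2 2 2 0 2 3 0], max=3
Drop 3: S rot0 at col 4 lands with bottom-row=3; cleared 0 line(s) (total 0); column heights now [2 2 2 0 4 5 5], max=5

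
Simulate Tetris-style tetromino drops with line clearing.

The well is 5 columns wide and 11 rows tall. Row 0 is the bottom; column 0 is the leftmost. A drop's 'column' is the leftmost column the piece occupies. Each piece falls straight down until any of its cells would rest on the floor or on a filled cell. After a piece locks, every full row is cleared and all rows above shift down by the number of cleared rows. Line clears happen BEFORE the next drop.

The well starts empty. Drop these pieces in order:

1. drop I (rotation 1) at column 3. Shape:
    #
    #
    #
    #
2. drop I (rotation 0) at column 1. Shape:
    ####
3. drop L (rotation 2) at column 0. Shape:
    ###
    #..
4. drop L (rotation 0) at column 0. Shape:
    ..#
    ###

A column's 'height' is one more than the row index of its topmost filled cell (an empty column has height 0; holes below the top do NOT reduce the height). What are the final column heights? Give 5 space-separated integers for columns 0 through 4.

Answer: 6 6 7 4 0

Derivation:
Drop 1: I rot1 at col 3 lands with bottom-row=0; cleared 0 line(s) (total 0); column heights now [0 0 0 4 0], max=4
Drop 2: I rot0 at col 1 lands with bottom-row=4; cleared 0 line(s) (total 0); column heights now [0 5 5 5 5], max=5
Drop 3: L rot2 at col 0 lands with bottom-row=4; cleared 1 line(s) (total 1); column heights now [5 5 5 4 0], max=5
Drop 4: L rot0 at col 0 lands with bottom-row=5; cleared 0 line(s) (total 1); column heights now [6 6 7 4 0], max=7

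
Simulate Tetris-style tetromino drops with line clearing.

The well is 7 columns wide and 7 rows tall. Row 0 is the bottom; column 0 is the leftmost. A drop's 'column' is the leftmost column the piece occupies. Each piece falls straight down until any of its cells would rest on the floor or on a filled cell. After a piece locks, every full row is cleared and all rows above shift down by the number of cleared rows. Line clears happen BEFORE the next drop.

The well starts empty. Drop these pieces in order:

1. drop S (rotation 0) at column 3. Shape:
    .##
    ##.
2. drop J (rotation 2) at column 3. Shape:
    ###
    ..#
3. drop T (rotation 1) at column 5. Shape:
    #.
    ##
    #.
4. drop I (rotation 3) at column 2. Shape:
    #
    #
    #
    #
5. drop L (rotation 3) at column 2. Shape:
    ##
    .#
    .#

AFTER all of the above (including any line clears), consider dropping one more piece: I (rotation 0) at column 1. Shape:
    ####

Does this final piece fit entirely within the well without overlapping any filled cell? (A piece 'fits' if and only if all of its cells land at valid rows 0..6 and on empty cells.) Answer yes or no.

Answer: no

Derivation:
Drop 1: S rot0 at col 3 lands with bottom-row=0; cleared 0 line(s) (total 0); column heights now [0 0 0 1 2 2 0], max=2
Drop 2: J rot2 at col 3 lands with bottom-row=2; cleared 0 line(s) (total 0); column heights now [0 0 0 4 4 4 0], max=4
Drop 3: T rot1 at col 5 lands with bottom-row=4; cleared 0 line(s) (total 0); column heights now [0 0 0 4 4 7 6], max=7
Drop 4: I rot3 at col 2 lands with bottom-row=0; cleared 0 line(s) (total 0); column heights now [0 0 4 4 4 7 6], max=7
Drop 5: L rot3 at col 2 lands with bottom-row=4; cleared 0 line(s) (total 0); column heights now [0 0 7 7 4 7 6], max=7
Test piece I rot0 at col 1 (width 4): heights before test = [0 0 7 7 4 7 6]; fits = False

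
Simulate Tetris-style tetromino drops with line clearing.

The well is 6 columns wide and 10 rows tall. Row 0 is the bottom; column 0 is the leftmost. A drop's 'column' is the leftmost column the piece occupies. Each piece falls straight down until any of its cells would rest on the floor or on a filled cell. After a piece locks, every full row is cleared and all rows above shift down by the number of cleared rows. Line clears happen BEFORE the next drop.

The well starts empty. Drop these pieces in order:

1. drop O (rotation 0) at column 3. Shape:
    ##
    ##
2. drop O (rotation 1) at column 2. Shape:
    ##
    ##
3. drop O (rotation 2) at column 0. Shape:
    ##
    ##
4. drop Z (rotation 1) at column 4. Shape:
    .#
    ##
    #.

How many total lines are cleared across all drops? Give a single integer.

Answer: 0

Derivation:
Drop 1: O rot0 at col 3 lands with bottom-row=0; cleared 0 line(s) (total 0); column heights now [0 0 0 2 2 0], max=2
Drop 2: O rot1 at col 2 lands with bottom-row=2; cleared 0 line(s) (total 0); column heights now [0 0 4 4 2 0], max=4
Drop 3: O rot2 at col 0 lands with bottom-row=0; cleared 0 line(s) (total 0); column heights now [2 2 4 4 2 0], max=4
Drop 4: Z rot1 at col 4 lands with bottom-row=2; cleared 0 line(s) (total 0); column heights now [2 2 4 4 4 5], max=5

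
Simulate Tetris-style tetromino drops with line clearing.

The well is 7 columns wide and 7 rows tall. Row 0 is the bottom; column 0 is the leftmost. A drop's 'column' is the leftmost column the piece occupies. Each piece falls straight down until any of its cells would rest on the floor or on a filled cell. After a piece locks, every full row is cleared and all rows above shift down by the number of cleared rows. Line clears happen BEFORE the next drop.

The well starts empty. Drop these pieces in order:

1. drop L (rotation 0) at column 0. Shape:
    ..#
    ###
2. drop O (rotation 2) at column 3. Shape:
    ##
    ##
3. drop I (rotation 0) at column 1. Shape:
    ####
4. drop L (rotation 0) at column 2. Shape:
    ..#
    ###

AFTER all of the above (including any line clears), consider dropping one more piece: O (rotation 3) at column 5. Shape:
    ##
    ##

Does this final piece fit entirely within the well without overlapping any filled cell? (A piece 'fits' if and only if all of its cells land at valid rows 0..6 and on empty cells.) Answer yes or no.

Drop 1: L rot0 at col 0 lands with bottom-row=0; cleared 0 line(s) (total 0); column heights now [1 1 2 0 0 0 0], max=2
Drop 2: O rot2 at col 3 lands with bottom-row=0; cleared 0 line(s) (total 0); column heights now [1 1 2 2 2 0 0], max=2
Drop 3: I rot0 at col 1 lands with bottom-row=2; cleared 0 line(s) (total 0); column heights now [1 3 3 3 3 0 0], max=3
Drop 4: L rot0 at col 2 lands with bottom-row=3; cleared 0 line(s) (total 0); column heights now [1 3 4 4 5 0 0], max=5
Test piece O rot3 at col 5 (width 2): heights before test = [1 3 4 4 5 0 0]; fits = True

Answer: yes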